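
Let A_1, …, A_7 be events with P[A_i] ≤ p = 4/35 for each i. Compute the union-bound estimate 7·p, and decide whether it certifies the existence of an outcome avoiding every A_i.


Union bound: P[∪_{i=1}^{7} A_i] ≤ Σ_i P[A_i] ≤ 7·p = 7·(4/35) = 4/5.
Numerically: 4/5 ≈ 0.800.
Is 4/5 < 1? YES.
Since P[∪ A_i] ≤ 4/5 < 1, the complement has P[∩ A_i^c] ≥ 1 − 4/5 = 1/5 > 0, so some outcome avoids every A_i.

7·p = 4/5 ≈ 0.800; existence CERTIFIED by the union bound.


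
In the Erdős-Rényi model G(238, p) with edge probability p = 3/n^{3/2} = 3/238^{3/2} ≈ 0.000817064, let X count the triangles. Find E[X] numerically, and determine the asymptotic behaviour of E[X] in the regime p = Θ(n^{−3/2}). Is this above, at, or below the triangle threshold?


Number of potential triangles: C(238, 3) = 2218636.
Each occurs with probability p³ ≈ (0.000817064)³ ≈ 5.45465714e-10.
By linearity: E[X] = C(238, 3)·p³ ≈ 2218636 · 5.45465714e-10 ≈ 0.001210.
Since α = 3/2 > 1, p = c/n^{3/2} = o(1/n) is below the triangle threshold p ~ 1/n. Asymptotically E[X] ~ (c³/6)·n^{3(1−α)} = (3³/6)·n^{-1.5} → 0, so by Markov's inequality G has no triangles w.h.p.

E[X] ≈ 0.001210; in regime p = Θ(1/n^{3/2}) E[X] tends to 0 (below the triangle threshold p ~ 1/n).


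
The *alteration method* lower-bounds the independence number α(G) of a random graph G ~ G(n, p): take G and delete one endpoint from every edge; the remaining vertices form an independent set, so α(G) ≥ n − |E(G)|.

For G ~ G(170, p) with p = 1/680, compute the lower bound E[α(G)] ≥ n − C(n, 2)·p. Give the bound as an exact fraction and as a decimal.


E[|E(G)|] = C(170, 2)·p = 14365 · (1/680) = 169/8.
E[α(G)] ≥ n − E[|E(G)|] = 170 − 169/8 = 1191/8.
Numerically: ≈ 148.875000.
(This is only a lower bound; the true E[α(G)] may be larger.)

E[α(G)] ≥ 1191/8 ≈ 148.875000.


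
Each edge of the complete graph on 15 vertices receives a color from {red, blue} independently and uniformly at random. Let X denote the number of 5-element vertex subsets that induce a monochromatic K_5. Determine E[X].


Let X = Σ_S X_S over the C(15, 5) = 3003 subsets S of size 5, where X_S = 1 if the K_5 on S is monochromatic.
For a fixed S, the K_5 on S has C(5, 2) = 10 edges. P[all 10 edges red] = (1/2)^10, and likewise for blue, so P[monochromatic] = 2·(1/2)^10 = 2^{1 − 10} = 1/512.
By linearity: E[X] = C(15, 5) · 2^{1 − 10} = 3003 · 1/512 = 3003/512.
Numerically: E[X] ≈ 5.8652.

E[X] = C(15,5)·2^(1−C(5,2)) = 3003/512 ≈ 5.8652.


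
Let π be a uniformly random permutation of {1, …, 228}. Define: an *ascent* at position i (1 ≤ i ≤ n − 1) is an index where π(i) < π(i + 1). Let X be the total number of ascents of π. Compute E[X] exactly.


Write X = Σ X_I over i = 1, …, 227, with X_I the indicator of one ascent.
There are 227 indicators.
For each fixed i, the pair (π(i), π(i+1)) is a uniformly random ordered pair of distinct values from {1, …, 228}; by symmetry P[π(i) < π(i+1)] = 1/2.
By linearity: E[X] = 227 · (1/2) = (228 − 1) · (1/2) = 227/2 ≈ 113.500000.

E[X] = 227/2 = 113.500000.


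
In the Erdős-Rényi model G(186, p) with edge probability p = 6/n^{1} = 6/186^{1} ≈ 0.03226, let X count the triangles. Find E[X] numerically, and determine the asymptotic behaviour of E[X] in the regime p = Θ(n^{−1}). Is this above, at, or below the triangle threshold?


Number of potential triangles: C(186, 3) = 1055240.
Each occurs with probability p³ ≈ (0.03226)³ ≈ 3.356718e-05.
By linearity: E[X] = C(186, 3)·p³ ≈ 1055240 · 3.356718e-05 ≈ 35.4214.
Here α = 1, so p = 6/n is exactly at the triangle threshold p ~ 1/n. Asymptotically E[X] → c³/6 = 6³/6 = 36 ≈ 36.0000, a bounded constant. In this regime the triangle count is asymptotically Poisson(c³/6).

E[X] ≈ 35.4214; in regime p = Θ(1/n^{1}) E[X] stays bounded (at the triangle threshold p ~ 1/n).


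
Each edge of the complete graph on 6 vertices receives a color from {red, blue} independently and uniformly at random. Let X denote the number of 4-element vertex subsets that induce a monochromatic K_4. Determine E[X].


Let X = Σ_S X_S over the C(6, 4) = 15 subsets S of size 4, where X_S = 1 if the K_4 on S is monochromatic.
For a fixed S, the K_4 on S has C(4, 2) = 6 edges. P[all 6 edges red] = (1/2)^6, and likewise for blue, so P[monochromatic] = 2·(1/2)^6 = 2^{1 − 6} = 1/32.
By linearity of expectation: E[X] = C(6, 4) · 2^{1 − 6} = 15 · 1/32 = 15/32.
Numerically: E[X] ≈ 0.46875.

E[X] = C(6,4)·2^(1−C(4,2)) = 15/32 ≈ 0.46875.


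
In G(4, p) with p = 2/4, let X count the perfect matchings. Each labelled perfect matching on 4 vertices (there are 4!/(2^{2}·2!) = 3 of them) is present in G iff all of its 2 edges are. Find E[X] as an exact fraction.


K_4 has 4!/(2^{2}·2!) = 3 labelled perfect matchings.
For each such perfect matching H, let X_H = 1 if all 2 edges of H are present in G. Then P[X_H = 1] = p^{2} = (1/2)^{2} = 1/4.
Summing the indicators: E[X] = Σ_H E[X_H] = 3 · p^{2} = 3 · 1/4 = 3/4.
Numerically: E[X] ≈ 0.75.

E[X] = 3 · (1/2)^{2} = 3/4 ≈ 0.75.


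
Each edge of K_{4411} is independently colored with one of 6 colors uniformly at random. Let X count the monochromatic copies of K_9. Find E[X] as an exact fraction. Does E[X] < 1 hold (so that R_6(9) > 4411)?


E[X] = C(4411, 9) · 6^{1 − 36} = 1727920475134582415883601405 · 6^{−35} = 1727920475134582415883601405/1719070799748422591028658176.
As a reduced fraction: E[X] = 1727920475134582415883601405/1719070799748422591028658176 ≈ 1.005148.
Is E[X] < 1? NO.
Since E[X] ≥ 1, the first-moment bound is inconclusive at n = 4411; it does NOT by itself certify R_6(9) > 4411.

E[X] = 1727920475134582415883601405/1719070799748422591028658176 ≈ 1.005148; E[X] ≥ 1; first-moment method inconclusive here.


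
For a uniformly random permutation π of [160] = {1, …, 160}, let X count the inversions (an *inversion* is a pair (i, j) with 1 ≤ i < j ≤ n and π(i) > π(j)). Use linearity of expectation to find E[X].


Write X = Σ X_I over the C(160, 2) = 12720 pairs i < j, with X_I the indicator of one inversion.
There are 12720 indicators.
For each fixed pair i < j, the values π(i) and π(j) are two distinct elements of {1, …, 160} in uniformly random order; by symmetry P[π(i) > π(j)] = 1/2.
By linearity: E[X] = 12720 · (1/2) = C(160, 2) · (1/2) = 12720/2 = 6360 ≈ 6360.000.

E[X] = 6360 = 6360.000.


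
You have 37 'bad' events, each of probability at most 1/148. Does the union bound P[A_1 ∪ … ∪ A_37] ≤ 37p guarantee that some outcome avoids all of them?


Union bound: P[∪_{i=1}^{37} A_i] ≤ Σ_i P[A_i] ≤ 37·p = 37·(1/148) = 1/4.
Numerically: 1/4 ≈ 0.2500000.
Is 1/4 < 1? YES.
Since P[∪ A_i] ≤ 1/4 < 1, the complement has P[∩ A_i^c] ≥ 1 − 1/4 = 3/4 > 0, so some outcome avoids every A_i.

37·p = 1/4 ≈ 0.2500000; existence CERTIFIED by the union bound.


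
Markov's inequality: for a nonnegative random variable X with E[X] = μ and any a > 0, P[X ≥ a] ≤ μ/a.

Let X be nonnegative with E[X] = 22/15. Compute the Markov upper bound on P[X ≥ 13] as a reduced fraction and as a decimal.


μ = E[X] = 22/15, a = 13.
Markov: P[X ≥ 13] ≤ μ/a = (22/15)/13 = 22/195.
Numerically: ≈ 0.112821.
(Since a = 13 > μ = 1.466667, the bound 22/195 is < 1 and informative.)

P[X ≥ 13] ≤ 22/195 ≈ 0.112821.


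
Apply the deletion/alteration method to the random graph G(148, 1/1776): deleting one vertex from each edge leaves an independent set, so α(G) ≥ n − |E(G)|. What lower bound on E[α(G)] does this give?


E[|E(G)|] = C(148, 2)·p = 10878 · (1/1776) = 49/8.
E[α(G)] ≥ n − E[|E(G)|] = 148 − 49/8 = 1135/8.
Numerically: ≈ 141.8750.
(This is only a lower bound; the true E[α(G)] may be larger.)

E[α(G)] ≥ 1135/8 ≈ 141.8750.


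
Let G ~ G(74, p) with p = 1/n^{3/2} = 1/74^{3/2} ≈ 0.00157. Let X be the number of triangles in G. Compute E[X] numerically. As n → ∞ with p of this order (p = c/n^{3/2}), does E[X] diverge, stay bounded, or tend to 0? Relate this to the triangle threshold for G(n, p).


Number of potential triangles: C(74, 3) = 64824.
Each occurs with probability p³ ≈ (0.00157)³ ≈ 3.87666e-09.
By linearity: E[X] = C(74, 3)·p³ ≈ 64824 · 3.87666e-09 ≈ 0.000.
Since α = 3/2 > 1, p = c/n^{3/2} = o(1/n) is below the triangle threshold p ~ 1/n. Asymptotically E[X] ~ (c³/6)·n^{3(1−α)} = (1³/6)·n^{-1.5} → 0, so by Markov's inequality G has no triangles w.h.p.

E[X] ≈ 0.000; in regime p = Θ(1/n^{3/2}) E[X] tends to 0 (below the triangle threshold p ~ 1/n).


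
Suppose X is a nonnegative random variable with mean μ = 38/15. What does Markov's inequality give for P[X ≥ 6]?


μ = E[X] = 38/15, a = 6.
Markov: P[X ≥ 6] ≤ μ/a = (38/15)/6 = 19/45.
Numerically: ≈ 0.42222.
(Since a = 6 > μ = 2.53333, the bound 19/45 is < 1 and informative.)

P[X ≥ 6] ≤ 19/45 ≈ 0.42222.


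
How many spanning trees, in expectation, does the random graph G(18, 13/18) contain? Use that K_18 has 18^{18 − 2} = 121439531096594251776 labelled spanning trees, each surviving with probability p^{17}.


K_18 has 18^{18 − 2} = 121439531096594251776 labelled spanning trees.
For each such spanning tree H, let X_H = 1 if all 17 edges of H are present in G. Then P[X_H = 1] = p^{17} = (13/18)^{17} = 8650415919381337933/2185911559738696531968.
By linearity: E[X] = Σ_H E[X_H] = 121439531096594251776 · p^{17} = 121439531096594251776 · 8650415919381337933/2185911559738696531968 = 8650415919381337933/18.
Numerically: E[X] ≈ 4.8058e+17.

E[X] = 121439531096594251776 · (13/18)^{17} = 8650415919381337933/18 ≈ 4.8058e+17.


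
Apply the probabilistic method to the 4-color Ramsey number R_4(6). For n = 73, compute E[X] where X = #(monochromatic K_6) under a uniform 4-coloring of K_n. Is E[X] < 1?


E[X] = C(73, 6) · 4^{1 − 15} = 170230452 · 4^{−14} = 170230452/268435456.
As a reduced fraction: E[X] = 42557613/67108864 ≈ 0.634.
Is E[X] < 1? YES.
Since E[X] < 1, there exists a 4-coloring of K_{73} with no monochromatic K_6; hence R_4(6) > 73.

E[X] = 42557613/67108864 ≈ 0.634; E[X] < 1, so R_4(6) > 73.


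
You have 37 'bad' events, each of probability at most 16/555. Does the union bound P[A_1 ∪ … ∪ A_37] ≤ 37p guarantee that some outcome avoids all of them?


Union bound: P[∪_{i=1}^{37} A_i] ≤ Σ_i P[A_i] ≤ 37·p = 37·(16/555) = 16/15.
Numerically: 16/15 ≈ 1.0666667.
Is 16/15 < 1? NO.
Since the bound 16/15 is ≥ 1, the union bound is uninformative here; it does NOT by itself certify existence.

37·p = 16/15 ≈ 1.0666667; existence NOT certified by the union bound.


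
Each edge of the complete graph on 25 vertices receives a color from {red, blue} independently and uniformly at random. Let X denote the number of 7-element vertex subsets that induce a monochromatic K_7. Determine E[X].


Let X = Σ_S X_S over the C(25, 7) = 480700 subsets S of size 7, where X_S = 1 if the K_7 on S is monochromatic.
For a fixed S, the K_7 on S has C(7, 2) = 21 edges. P[all 21 edges red] = (1/2)^21, and likewise for blue, so P[monochromatic] = 2·(1/2)^21 = 2^{1 − 21} = 1/1048576.
By linearity: E[X] = C(25, 7) · 2^{1 − 21} = 480700 · 1/1048576 = 120175/262144.
Numerically: E[X] ≈ 0.458431.

E[X] = C(25,7)·2^(1−C(7,2)) = 120175/262144 ≈ 0.458431.


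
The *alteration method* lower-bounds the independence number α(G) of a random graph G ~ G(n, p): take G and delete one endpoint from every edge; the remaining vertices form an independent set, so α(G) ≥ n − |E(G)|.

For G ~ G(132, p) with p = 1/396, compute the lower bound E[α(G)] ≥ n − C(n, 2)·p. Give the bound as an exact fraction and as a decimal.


E[|E(G)|] = C(132, 2)·p = 8646 · (1/396) = 131/6.
E[α(G)] ≥ n − E[|E(G)|] = 132 − 131/6 = 661/6.
Numerically: ≈ 110.166667.
(This is only a lower bound; the true E[α(G)] may be larger.)

E[α(G)] ≥ 661/6 ≈ 110.166667.


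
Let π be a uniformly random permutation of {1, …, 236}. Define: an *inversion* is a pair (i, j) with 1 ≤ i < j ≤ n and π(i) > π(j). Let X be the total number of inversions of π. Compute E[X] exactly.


Write X = Σ X_I over the C(236, 2) = 27730 pairs i < j, with X_I the indicator of one inversion.
There are 27730 indicators.
For each fixed pair i < j, the values π(i) and π(j) are two distinct elements of {1, …, 236} in uniformly random order; by symmetry P[π(i) > π(j)] = 1/2.
By linearity: E[X] = 27730 · (1/2) = C(236, 2) · (1/2) = 27730/2 = 13865 ≈ 13865.0000.

E[X] = 13865 = 13865.0000.


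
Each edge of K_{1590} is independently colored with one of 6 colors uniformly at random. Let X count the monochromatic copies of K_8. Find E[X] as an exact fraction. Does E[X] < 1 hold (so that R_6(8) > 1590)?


E[X] = C(1590, 8) · 6^{1 − 28} = 995397314198933813310 · 6^{−27} = 995397314198933813310/1023490369077469249536.
As a reduced fraction: E[X] = 55299850788829656295/56860576059859402752 ≈ 0.9726.
Is E[X] < 1? YES.
Since E[X] < 1, there exists a 6-coloring of K_{1590} with no monochromatic K_8; hence R_6(8) > 1590.

E[X] = 55299850788829656295/56860576059859402752 ≈ 0.9726; E[X] < 1, so R_6(8) > 1590.


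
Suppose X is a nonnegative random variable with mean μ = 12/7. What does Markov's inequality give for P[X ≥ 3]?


μ = E[X] = 12/7, a = 3.
Markov: P[X ≥ 3] ≤ μ/a = (12/7)/3 = 4/7.
Numerically: ≈ 0.57143.
(Since a = 3 > μ = 1.71429, the bound 4/7 is < 1 and informative.)

P[X ≥ 3] ≤ 4/7 ≈ 0.57143.


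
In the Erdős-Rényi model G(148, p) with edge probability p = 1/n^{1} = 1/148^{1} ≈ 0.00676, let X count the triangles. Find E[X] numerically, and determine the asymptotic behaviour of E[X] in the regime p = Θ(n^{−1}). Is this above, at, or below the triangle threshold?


Number of potential triangles: C(148, 3) = 529396.
Each occurs with probability p³ ≈ (0.00676)³ ≈ 3.08471e-07.
By linearity: E[X] = C(148, 3)·p³ ≈ 529396 · 3.08471e-07 ≈ 0.163.
Here α = 1, so p = 1/n is exactly at the triangle threshold p ~ 1/n. Asymptotically E[X] → c³/6 = 1³/6 = 1/6 ≈ 0.167, a bounded constant. In this regime the triangle count is asymptotically Poisson(c³/6).

E[X] ≈ 0.163; in regime p = Θ(1/n^{1}) E[X] stays bounded (at the triangle threshold p ~ 1/n).


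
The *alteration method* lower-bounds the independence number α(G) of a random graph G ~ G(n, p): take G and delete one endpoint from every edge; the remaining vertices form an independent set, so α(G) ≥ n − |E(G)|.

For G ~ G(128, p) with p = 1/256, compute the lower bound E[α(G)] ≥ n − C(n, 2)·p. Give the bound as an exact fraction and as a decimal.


E[|E(G)|] = C(128, 2)·p = 8128 · (1/256) = 127/4.
E[α(G)] ≥ n − E[|E(G)|] = 128 − 127/4 = 385/4.
Numerically: ≈ 96.25000.
(This is only a lower bound; the true E[α(G)] may be larger.)

E[α(G)] ≥ 385/4 ≈ 96.25000.


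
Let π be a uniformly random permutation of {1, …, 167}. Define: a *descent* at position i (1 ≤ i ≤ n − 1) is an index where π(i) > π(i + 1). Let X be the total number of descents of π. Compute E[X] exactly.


Write X = Σ X_I over i = 1, …, 166, with X_I the indicator of one descent.
There are 166 indicators.
For each fixed i, the pair (π(i), π(i+1)) is a uniformly random ordered pair of distinct values from {1, …, 167}; by symmetry P[π(i) > π(i+1)] = 1/2.
By linearity: E[X] = 166 · (1/2) = (167 − 1) · (1/2) = 83 ≈ 83.0000.

E[X] = 83 = 83.0000.


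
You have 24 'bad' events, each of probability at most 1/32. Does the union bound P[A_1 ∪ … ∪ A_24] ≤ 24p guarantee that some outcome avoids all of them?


Union bound: P[∪_{i=1}^{24} A_i] ≤ Σ_i P[A_i] ≤ 24·p = 24·(1/32) = 3/4.
Numerically: 3/4 ≈ 0.750.
Is 3/4 < 1? YES.
Since P[∪ A_i] ≤ 3/4 < 1, the complement has P[∩ A_i^c] ≥ 1 − 3/4 = 1/4 > 0, so some outcome avoids every A_i.

24·p = 3/4 ≈ 0.750; existence CERTIFIED by the union bound.


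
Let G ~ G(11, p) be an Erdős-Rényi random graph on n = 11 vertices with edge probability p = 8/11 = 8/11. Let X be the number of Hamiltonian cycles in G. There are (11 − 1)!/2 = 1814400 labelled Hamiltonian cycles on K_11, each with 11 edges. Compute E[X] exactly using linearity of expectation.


K_11 has (11 − 1)!/2 = 1814400 labelled Hamiltonian cycles.
For each such Hamiltonian cycle H, let X_H = 1 if all 11 edges of H are present in G. Then P[X_H = 1] = p^{11} = (8/11)^{11} = 8589934592/285311670611.
By linearity: E[X] = Σ_H E[X_H] = 1814400 · p^{11} = 1814400 · 8589934592/285311670611 = 15585577323724800/285311670611.
Numerically: E[X] ≈ 5.46e+04.

E[X] = 1814400 · (8/11)^{11} = 15585577323724800/285311670611 ≈ 5.46e+04.


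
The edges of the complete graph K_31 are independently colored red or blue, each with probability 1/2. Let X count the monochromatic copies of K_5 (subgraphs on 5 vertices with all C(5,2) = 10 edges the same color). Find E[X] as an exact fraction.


Let X = Σ_S X_S over the C(31, 5) = 169911 subsets S of size 5, where X_S = 1 if the K_5 on S is monochromatic.
For a fixed S, the K_5 on S has C(5, 2) = 10 edges. P[all 10 edges red] = (1/2)^10, and likewise for blue, so P[monochromatic] = 2·(1/2)^10 = 2^{1 − 10} = 1/512.
Summing: E[X] = C(31, 5) · 2^{1 − 10} = 169911 · 1/512 = 169911/512.
Numerically: E[X] ≈ 331.857.

E[X] = C(31,5)·2^(1−C(5,2)) = 169911/512 ≈ 331.857.


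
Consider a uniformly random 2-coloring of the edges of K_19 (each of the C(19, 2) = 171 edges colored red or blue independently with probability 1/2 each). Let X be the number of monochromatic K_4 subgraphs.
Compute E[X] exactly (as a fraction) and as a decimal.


Let X = Σ_S X_S over the C(19, 4) = 3876 subsets S of size 4, where X_S = 1 if the K_4 on S is monochromatic.
For a fixed S, the K_4 on S has C(4, 2) = 6 edges. P[all 6 edges red] = (1/2)^6, and likewise for blue, so P[monochromatic] = 2·(1/2)^6 = 2^{1 − 6} = 1/32.
By linearity of expectation: E[X] = C(19, 4) · 2^{1 − 6} = 3876 · 1/32 = 969/8.
Numerically: E[X] ≈ 121.125.

E[X] = C(19,4)·2^(1−C(4,2)) = 969/8 ≈ 121.125.


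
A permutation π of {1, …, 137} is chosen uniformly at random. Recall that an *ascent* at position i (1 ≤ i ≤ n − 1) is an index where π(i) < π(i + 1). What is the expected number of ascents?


Write X = Σ X_I over i = 1, …, 136, with X_I the indicator of one ascent.
There are 136 indicators.
For each fixed i, the pair (π(i), π(i+1)) is a uniformly random ordered pair of distinct values from {1, …, 137}; by symmetry P[π(i) < π(i+1)] = 1/2.
By linearity: E[X] = 136 · (1/2) = (137 − 1) · (1/2) = 68 ≈ 68.000.

E[X] = 68 = 68.000.


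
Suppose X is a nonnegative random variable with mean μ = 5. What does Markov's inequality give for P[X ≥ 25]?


μ = E[X] = 5, a = 25.
Markov: P[X ≥ 25] ≤ μ/a = (5)/25 = 1/5.
Numerically: ≈ 0.2000.
(Since a = 25 > μ = 5.0000, the bound 1/5 is < 1 and informative.)

P[X ≥ 25] ≤ 1/5 ≈ 0.2000.


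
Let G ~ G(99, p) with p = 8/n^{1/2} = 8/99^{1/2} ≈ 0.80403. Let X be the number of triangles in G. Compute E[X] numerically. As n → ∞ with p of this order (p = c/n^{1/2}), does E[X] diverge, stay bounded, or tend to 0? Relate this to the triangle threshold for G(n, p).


Number of potential triangles: C(99, 3) = 156849.
Each occurs with probability p³ ≈ (0.80403)³ ≈ 5.1977713e-01.
By linearity: E[X] = C(99, 3)·p³ ≈ 156849 · 5.1977713e-01 ≈ 81526.52349.
Since α = 1/2 < 1, p = c/n^{1/2} ≫ 1/n is above the triangle threshold p ~ 1/n. Asymptotically E[X] ~ (c³/6)·n^{3(1−α)} = (8³/6)·n^{1.5} → ∞; triangles are abundant w.h.p.

E[X] ≈ 81526.52349; in regime p = Θ(1/n^{1/2}) E[X] diverges (above the triangle threshold p ~ 1/n).


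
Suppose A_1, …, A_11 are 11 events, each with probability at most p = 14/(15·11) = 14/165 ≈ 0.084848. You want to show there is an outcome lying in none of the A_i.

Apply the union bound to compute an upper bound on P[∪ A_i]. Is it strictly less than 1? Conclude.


Union bound: P[∪_{i=1}^{11} A_i] ≤ Σ_i P[A_i] ≤ 11·p = 11·(14/165) = 14/15.
Numerically: 14/15 ≈ 0.933333.
Is 14/15 < 1? YES.
Since P[∪ A_i] ≤ 14/15 < 1, the complement has P[∩ A_i^c] ≥ 1 − 14/15 = 1/15 > 0, so some outcome avoids every A_i.

11·p = 14/15 ≈ 0.933333; existence CERTIFIED by the union bound.


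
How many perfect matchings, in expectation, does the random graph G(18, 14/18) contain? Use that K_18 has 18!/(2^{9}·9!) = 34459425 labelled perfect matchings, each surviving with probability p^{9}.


K_18 has 18!/(2^{9}·9!) = 34459425 labelled perfect matchings.
For each such perfect matching H, let X_H = 1 if all 9 edges of H are present in G. Then P[X_H = 1] = p^{9} = (7/9)^{9} = 40353607/387420489.
Summing the indicators: E[X] = Σ_H E[X_H] = 34459425 · p^{9} = 34459425 · 40353607/387420489 = 17167433257975/4782969.
Numerically: E[X] ≈ 3.589e+06.

E[X] = 34459425 · (7/9)^{9} = 17167433257975/4782969 ≈ 3.589e+06.


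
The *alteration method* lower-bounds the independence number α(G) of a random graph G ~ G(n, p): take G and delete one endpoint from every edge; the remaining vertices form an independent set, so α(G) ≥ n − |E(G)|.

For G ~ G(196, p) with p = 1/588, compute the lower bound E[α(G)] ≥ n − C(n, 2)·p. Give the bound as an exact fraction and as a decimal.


E[|E(G)|] = C(196, 2)·p = 19110 · (1/588) = 65/2.
E[α(G)] ≥ n − E[|E(G)|] = 196 − 65/2 = 327/2.
Numerically: ≈ 163.500000.
(This is only a lower bound; the true E[α(G)] may be larger.)

E[α(G)] ≥ 327/2 ≈ 163.500000.


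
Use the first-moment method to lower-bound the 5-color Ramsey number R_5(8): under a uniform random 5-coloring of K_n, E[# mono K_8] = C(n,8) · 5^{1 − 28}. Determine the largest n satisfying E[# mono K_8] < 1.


We need C(n, 8) · 5^{1 − 28} < 1, i.e. C(n, 8) < 5^{28 − 1} = 7450580596923828125.
Check values of n near the boundary:
  n = 859: C(859, 8) = 7115855595170747139; 7115855595170747139 < 7450580596923828125? YES
  n = 860: C(860, 8) = 7182671140665308145; 7182671140665308145 < 7450580596923828125? YES
  n = 861: C(861, 8) = 7250034996615275865; 7250034996615275865 < 7450580596923828125? YES
  n = 862: C(862, 8) = 7317951015318931845; 7317951015318931845 < 7450580596923828125? YES
  n = 863: C(863, 8) = 7386423071602617757; 7386423071602617757 < 7450580596923828125? YES
  n = 864: C(864, 8) = 7455455062926006708; 7455455062926006708 < 7450580596923828125? NO
  n = 865: C(865, 8) = 7525050909487743060; 7525050909487743060 < 7450580596923828125? NO
The largest n with C(n, 8) < 7450580596923828125 is n = 863 (where E[X] = 7386423071602617757/7450580596923828125 ≈ 0.991). Hence R_5(8) > 863, i.e. R_5(8) ≥ 864.

Largest n = 863; hence R_5(8) > 863.


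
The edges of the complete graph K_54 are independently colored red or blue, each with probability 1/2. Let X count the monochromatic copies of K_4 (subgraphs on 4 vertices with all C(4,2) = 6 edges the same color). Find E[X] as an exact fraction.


Let X = Σ_S X_S over the C(54, 4) = 316251 subsets S of size 4, where X_S = 1 if the K_4 on S is monochromatic.
For a fixed S, the K_4 on S has C(4, 2) = 6 edges. P[all 6 edges red] = (1/2)^6, and likewise for blue, so P[monochromatic] = 2·(1/2)^6 = 2^{1 − 6} = 1/32.
Summing: E[X] = C(54, 4) · 2^{1 − 6} = 316251 · 1/32 = 316251/32.
Numerically: E[X] ≈ 9882.843750.

E[X] = C(54,4)·2^(1−C(4,2)) = 316251/32 ≈ 9882.843750.


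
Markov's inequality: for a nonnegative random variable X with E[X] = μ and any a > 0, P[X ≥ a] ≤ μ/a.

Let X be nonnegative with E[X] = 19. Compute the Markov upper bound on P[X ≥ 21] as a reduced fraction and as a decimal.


μ = E[X] = 19, a = 21.
Markov: P[X ≥ 21] ≤ μ/a = (19)/21 = 19/21.
Numerically: ≈ 0.904762.
(Since a = 21 > μ = 19.000000, the bound 19/21 is < 1 and informative.)

P[X ≥ 21] ≤ 19/21 ≈ 0.904762.


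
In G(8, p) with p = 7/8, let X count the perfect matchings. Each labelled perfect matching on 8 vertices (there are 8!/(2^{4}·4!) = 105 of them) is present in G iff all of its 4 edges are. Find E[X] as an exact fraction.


K_8 has 8!/(2^{4}·4!) = 105 labelled perfect matchings.
For each such perfect matching H, let X_H = 1 if all 4 edges of H are present in G. Then P[X_H = 1] = p^{4} = (7/8)^{4} = 2401/4096.
By linearity: E[X] = Σ_H E[X_H] = 105 · p^{4} = 105 · 2401/4096 = 252105/4096.
Numerically: E[X] ≈ 61.549.

E[X] = 105 · (7/8)^{4} = 252105/4096 ≈ 61.549.


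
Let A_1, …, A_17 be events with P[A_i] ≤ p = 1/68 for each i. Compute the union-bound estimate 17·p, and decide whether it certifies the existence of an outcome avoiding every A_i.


Union bound: P[∪_{i=1}^{17} A_i] ≤ Σ_i P[A_i] ≤ 17·p = 17·(1/68) = 1/4.
Numerically: 1/4 ≈ 0.250000.
Is 1/4 < 1? YES.
Since P[∪ A_i] ≤ 1/4 < 1, the complement has P[∩ A_i^c] ≥ 1 − 1/4 = 3/4 > 0, so some outcome avoids every A_i.

17·p = 1/4 ≈ 0.250000; existence CERTIFIED by the union bound.


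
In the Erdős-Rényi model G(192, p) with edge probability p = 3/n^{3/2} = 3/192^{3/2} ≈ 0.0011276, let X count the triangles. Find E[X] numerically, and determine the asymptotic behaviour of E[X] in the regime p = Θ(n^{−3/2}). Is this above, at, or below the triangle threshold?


Number of potential triangles: C(192, 3) = 1161280.
Each occurs with probability p³ ≈ (0.0011276)³ ≈ 1.4338649e-09.
By linearity: E[X] = C(192, 3)·p³ ≈ 1161280 · 1.4338649e-09 ≈ 0.00167.
Since α = 3/2 > 1, p = c/n^{3/2} = o(1/n) is below the triangle threshold p ~ 1/n. Asymptotically E[X] ~ (c³/6)·n^{3(1−α)} = (3³/6)·n^{-1.5} → 0, so by Markov's inequality G has no triangles w.h.p.

E[X] ≈ 0.00167; in regime p = Θ(1/n^{3/2}) E[X] tends to 0 (below the triangle threshold p ~ 1/n).


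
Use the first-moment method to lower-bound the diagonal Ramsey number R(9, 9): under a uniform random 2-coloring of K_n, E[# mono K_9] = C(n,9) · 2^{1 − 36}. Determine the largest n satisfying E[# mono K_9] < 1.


We need C(n, 9) · 2^{1 − 36} < 1, i.e. C(n, 9) < 2^{36 − 1} = 34359738368.
Check values of n near the boundary:
  n = 63: C(63, 9) = 23667689815; 23667689815 < 34359738368? YES
  n = 64: C(64, 9) = 27540584512; 27540584512 < 34359738368? YES
  n = 65: C(65, 9) = 31966749880; 31966749880 < 34359738368? YES
  n = 66: C(66, 9) = 37014131440; 37014131440 < 34359738368? NO
  n = 67: C(67, 9) = 42757703560; 42757703560 < 34359738368? NO
  n = 68: C(68, 9) = 49280065120; 49280065120 < 34359738368? NO
The largest n with C(n, 9) < 34359738368 is n = 65 (where E[X] = 3995843735/4294967296 ≈ 0.9303549). Hence R(9, 9) > 65, i.e. R(9, 9) ≥ 66.

Largest n = 65; hence R(9, 9) > 65.


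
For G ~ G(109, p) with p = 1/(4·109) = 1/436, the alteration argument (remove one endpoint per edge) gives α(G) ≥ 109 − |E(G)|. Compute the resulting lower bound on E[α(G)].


E[|E(G)|] = C(109, 2)·p = 5886 · (1/436) = 27/2.
E[α(G)] ≥ n − E[|E(G)|] = 109 − 27/2 = 191/2.
Numerically: ≈ 95.500.
(This is only a lower bound; the true E[α(G)] may be larger.)

E[α(G)] ≥ 191/2 ≈ 95.500.


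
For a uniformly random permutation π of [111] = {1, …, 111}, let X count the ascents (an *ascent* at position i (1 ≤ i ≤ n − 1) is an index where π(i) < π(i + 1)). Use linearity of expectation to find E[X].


Write X = Σ X_I over i = 1, …, 110, with X_I the indicator of one ascent.
There are 110 indicators.
For each fixed i, the pair (π(i), π(i+1)) is a uniformly random ordered pair of distinct values from {1, …, 111}; by symmetry P[π(i) < π(i+1)] = 1/2.
By linearity: E[X] = 110 · (1/2) = (111 − 1) · (1/2) = 55 ≈ 55.000.

E[X] = 55 = 55.000.


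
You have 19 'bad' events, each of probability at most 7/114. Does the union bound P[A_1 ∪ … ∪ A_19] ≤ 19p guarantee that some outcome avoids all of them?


Union bound: P[∪_{i=1}^{19} A_i] ≤ Σ_i P[A_i] ≤ 19·p = 19·(7/114) = 7/6.
Numerically: 7/6 ≈ 1.1666667.
Is 7/6 < 1? NO.
Since the bound 7/6 is ≥ 1, the union bound is uninformative here; it does NOT by itself certify existence.

19·p = 7/6 ≈ 1.1666667; existence NOT certified by the union bound.


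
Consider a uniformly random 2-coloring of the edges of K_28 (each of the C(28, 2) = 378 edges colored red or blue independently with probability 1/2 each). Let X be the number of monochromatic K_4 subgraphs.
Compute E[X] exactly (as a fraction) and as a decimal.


Let X = Σ_S X_S over the C(28, 4) = 20475 subsets S of size 4, where X_S = 1 if the K_4 on S is monochromatic.
For a fixed S, the K_4 on S has C(4, 2) = 6 edges. P[all 6 edges red] = (1/2)^6, and likewise for blue, so P[monochromatic] = 2·(1/2)^6 = 2^{1 − 6} = 1/32.
By linearity of expectation: E[X] = C(28, 4) · 2^{1 − 6} = 20475 · 1/32 = 20475/32.
Numerically: E[X] ≈ 639.8438.

E[X] = C(28,4)·2^(1−C(4,2)) = 20475/32 ≈ 639.8438.


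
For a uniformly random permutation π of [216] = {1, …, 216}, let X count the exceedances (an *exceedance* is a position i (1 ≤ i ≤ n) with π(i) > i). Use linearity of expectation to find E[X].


Write X = Σ_{i=1}^{216} X_i, where X_i = 1_{π(i) > i}.
For each fixed i, π(i) is uniform over {1, …, 216} (marginal of a uniform permutation), so P[π(i) > i] = (n − i)/n. Summing: Σ_{i=1}^{216} (n − i)/n = (0 + 1 + … + 215)/216 = 216(216 − 1)/(2·216) = (216 − 1)/2.
Hence E[X] = Σ_{i=1}^{216} (216 − i)/216 = 215/2 ≈ 107.500000.

E[X] = 215/2 = 107.500000.


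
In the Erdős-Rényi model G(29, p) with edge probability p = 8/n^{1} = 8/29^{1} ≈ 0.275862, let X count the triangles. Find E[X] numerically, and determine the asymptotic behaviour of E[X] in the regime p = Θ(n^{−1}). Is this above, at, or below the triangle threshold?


Number of potential triangles: C(29, 3) = 3654.
Each occurs with probability p³ ≈ (0.275862)³ ≈ 2.09930706e-02.
By linearity: E[X] = C(29, 3)·p³ ≈ 3654 · 2.09930706e-02 ≈ 76.708680.
Here α = 1, so p = 8/n is exactly at the triangle threshold p ~ 1/n. Asymptotically E[X] → c³/6 = 8³/6 = 256/3 ≈ 85.333333, a bounded constant. In this regime the triangle count is asymptotically Poisson(c³/6).

E[X] ≈ 76.708680; in regime p = Θ(1/n^{1}) E[X] stays bounded (at the triangle threshold p ~ 1/n).


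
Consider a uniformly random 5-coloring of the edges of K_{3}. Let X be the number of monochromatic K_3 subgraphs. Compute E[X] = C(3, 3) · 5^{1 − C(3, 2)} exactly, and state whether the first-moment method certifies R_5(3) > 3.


E[X] = C(3, 3) · 5^{1 − 3} = 1 · 5^{−2} = 1/25.
As a reduced fraction: E[X] = 1/25 ≈ 0.0400.
Is E[X] < 1? YES.
Since E[X] < 1, there exists a 5-coloring of K_{3} with no monochromatic K_3; hence R_5(3) > 3.

E[X] = 1/25 ≈ 0.0400; E[X] < 1, so R_5(3) > 3.


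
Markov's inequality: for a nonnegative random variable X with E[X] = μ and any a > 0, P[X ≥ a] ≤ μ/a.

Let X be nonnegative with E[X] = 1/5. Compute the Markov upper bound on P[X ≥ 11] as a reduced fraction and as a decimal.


μ = E[X] = 1/5, a = 11.
Markov: P[X ≥ 11] ≤ μ/a = (1/5)/11 = 1/55.
Numerically: ≈ 0.018.
(Since a = 11 > μ = 0.200, the bound 1/55 is < 1 and informative.)

P[X ≥ 11] ≤ 1/55 ≈ 0.018.


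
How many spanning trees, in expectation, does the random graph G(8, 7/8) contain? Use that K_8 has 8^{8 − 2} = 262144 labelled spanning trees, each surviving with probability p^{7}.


K_8 has 8^{8 − 2} = 262144 labelled spanning trees.
For each such spanning tree H, let X_H = 1 if all 7 edges of H are present in G. Then P[X_H = 1] = p^{7} = (7/8)^{7} = 823543/2097152.
By linearity: E[X] = Σ_H E[X_H] = 262144 · p^{7} = 262144 · 823543/2097152 = 823543/8.
Numerically: E[X] ≈ 1.0294e+05.

E[X] = 262144 · (7/8)^{7} = 823543/8 ≈ 1.0294e+05.


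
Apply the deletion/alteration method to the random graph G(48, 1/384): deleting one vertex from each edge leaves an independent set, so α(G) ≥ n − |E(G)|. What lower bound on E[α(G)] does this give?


E[|E(G)|] = C(48, 2)·p = 1128 · (1/384) = 47/16.
E[α(G)] ≥ n − E[|E(G)|] = 48 − 47/16 = 721/16.
Numerically: ≈ 45.06250.
(This is only a lower bound; the true E[α(G)] may be larger.)

E[α(G)] ≥ 721/16 ≈ 45.06250.


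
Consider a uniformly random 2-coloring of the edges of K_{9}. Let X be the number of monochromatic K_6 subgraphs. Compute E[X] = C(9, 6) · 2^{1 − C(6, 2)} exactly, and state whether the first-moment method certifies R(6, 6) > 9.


E[X] = C(9, 6) · 2^{1 − 15} = 84 · 2^{−14} = 84/16384.
As a reduced fraction: E[X] = 21/4096 ≈ 0.005.
Is E[X] < 1? YES.
Since E[X] < 1, there exists a 2-coloring of K_{9} with no monochromatic K_6; hence R(6, 6) > 9.

E[X] = 21/4096 ≈ 0.005; E[X] < 1, so R(6, 6) > 9.


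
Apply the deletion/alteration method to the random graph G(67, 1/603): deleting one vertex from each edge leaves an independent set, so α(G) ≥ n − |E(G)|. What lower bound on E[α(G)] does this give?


E[|E(G)|] = C(67, 2)·p = 2211 · (1/603) = 11/3.
E[α(G)] ≥ n − E[|E(G)|] = 67 − 11/3 = 190/3.
Numerically: ≈ 63.333333.
(This is only a lower bound; the true E[α(G)] may be larger.)

E[α(G)] ≥ 190/3 ≈ 63.333333.


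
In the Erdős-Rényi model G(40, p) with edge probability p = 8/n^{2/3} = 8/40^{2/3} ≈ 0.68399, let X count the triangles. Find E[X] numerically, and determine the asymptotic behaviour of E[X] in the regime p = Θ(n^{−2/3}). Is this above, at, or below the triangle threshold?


Number of potential triangles: C(40, 3) = 9880.
Each occurs with probability p³ ≈ (0.68399)³ ≈ 3.2000000e-01.
By linearity: E[X] = C(40, 3)·p³ ≈ 9880 · 3.2000000e-01 ≈ 3161.60000.
Since α = 2/3 < 1, p = c/n^{2/3} ≫ 1/n is above the triangle threshold p ~ 1/n. Asymptotically E[X] ~ (c³/6)·n^{3(1−α)} = (8³/6)·n^{1} → ∞; triangles are abundant w.h.p.

E[X] ≈ 3161.60000; in regime p = Θ(1/n^{2/3}) E[X] diverges (above the triangle threshold p ~ 1/n).


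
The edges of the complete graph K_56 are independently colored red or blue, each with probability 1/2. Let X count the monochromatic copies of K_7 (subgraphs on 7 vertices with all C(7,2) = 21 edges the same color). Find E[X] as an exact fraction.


Let X = Σ_S X_S over the C(56, 7) = 231917400 subsets S of size 7, where X_S = 1 if the K_7 on S is monochromatic.
For a fixed S, the K_7 on S has C(7, 2) = 21 edges. P[all 21 edges red] = (1/2)^21, and likewise for blue, so P[monochromatic] = 2·(1/2)^21 = 2^{1 − 21} = 1/1048576.
By linearity of expectation: E[X] = C(56, 7) · 2^{1 − 21} = 231917400 · 1/1048576 = 28989675/131072.
Numerically: E[X] ≈ 221.1737.

E[X] = C(56,7)·2^(1−C(7,2)) = 28989675/131072 ≈ 221.1737.


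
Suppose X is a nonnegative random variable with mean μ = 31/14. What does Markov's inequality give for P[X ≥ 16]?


μ = E[X] = 31/14, a = 16.
Markov: P[X ≥ 16] ≤ μ/a = (31/14)/16 = 31/224.
Numerically: ≈ 0.1384.
(Since a = 16 > μ = 2.2143, the bound 31/224 is < 1 and informative.)

P[X ≥ 16] ≤ 31/224 ≈ 0.1384.


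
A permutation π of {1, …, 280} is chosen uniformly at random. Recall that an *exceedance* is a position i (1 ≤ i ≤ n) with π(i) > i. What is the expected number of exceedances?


Write X = Σ_{i=1}^{280} X_i, where X_i = 1_{π(i) > i}.
For each fixed i, π(i) is uniform over {1, …, 280} (marginal of a uniform permutation), so P[π(i) > i] = (n − i)/n. Summing: Σ_{i=1}^{280} (n − i)/n = (0 + 1 + … + 279)/280 = 280(280 − 1)/(2·280) = (280 − 1)/2.
Hence E[X] = Σ_{i=1}^{280} (280 − i)/280 = 279/2 ≈ 139.500.

E[X] = 279/2 = 139.500.


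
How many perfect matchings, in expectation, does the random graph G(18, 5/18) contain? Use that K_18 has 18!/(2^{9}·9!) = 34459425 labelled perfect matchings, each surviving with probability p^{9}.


K_18 has 18!/(2^{9}·9!) = 34459425 labelled perfect matchings.
For each such perfect matching H, let X_H = 1 if all 9 edges of H are present in G. Then P[X_H = 1] = p^{9} = (5/18)^{9} = 1953125/198359290368.
By linearity of expectation: E[X] = Σ_H E[X_H] = 34459425 · p^{9} = 34459425 · 1953125/198359290368 = 830908203125/2448880128.
Numerically: E[X] ≈ 339.301.

E[X] = 34459425 · (5/18)^{9} = 830908203125/2448880128 ≈ 339.301.


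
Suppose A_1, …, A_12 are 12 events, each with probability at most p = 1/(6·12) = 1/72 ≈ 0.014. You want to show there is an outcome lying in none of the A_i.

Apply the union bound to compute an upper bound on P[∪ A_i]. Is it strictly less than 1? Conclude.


Union bound: P[∪_{i=1}^{12} A_i] ≤ Σ_i P[A_i] ≤ 12·p = 12·(1/72) = 1/6.
Numerically: 1/6 ≈ 0.167.
Is 1/6 < 1? YES.
Since P[∪ A_i] ≤ 1/6 < 1, the complement has P[∩ A_i^c] ≥ 1 − 1/6 = 5/6 > 0, so some outcome avoids every A_i.

12·p = 1/6 ≈ 0.167; existence CERTIFIED by the union bound.


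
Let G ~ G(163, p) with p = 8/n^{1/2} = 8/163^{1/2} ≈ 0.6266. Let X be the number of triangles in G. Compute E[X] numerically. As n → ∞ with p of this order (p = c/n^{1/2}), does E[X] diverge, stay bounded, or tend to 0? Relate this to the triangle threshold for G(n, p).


Number of potential triangles: C(163, 3) = 708561.
Each occurs with probability p³ ≈ (0.6266)³ ≈ 2.460303e-01.
By linearity: E[X] = C(163, 3)·p³ ≈ 708561 · 2.460303e-01 ≈ 174327.4586.
Since α = 1/2 < 1, p = c/n^{1/2} ≫ 1/n is above the triangle threshold p ~ 1/n. Asymptotically E[X] ~ (c³/6)·n^{3(1−α)} = (8³/6)·n^{1.5} → ∞; triangles are abundant w.h.p.

E[X] ≈ 174327.4586; in regime p = Θ(1/n^{1/2}) E[X] diverges (above the triangle threshold p ~ 1/n).


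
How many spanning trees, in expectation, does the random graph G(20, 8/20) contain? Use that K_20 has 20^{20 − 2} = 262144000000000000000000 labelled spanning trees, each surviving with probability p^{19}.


K_20 has 20^{20 − 2} = 262144000000000000000000 labelled spanning trees.
For each such spanning tree H, let X_H = 1 if all 19 edges of H are present in G. Then P[X_H = 1] = p^{19} = (2/5)^{19} = 524288/19073486328125.
By linearity of expectation: E[X] = Σ_H E[X_H] = 262144000000000000000000 · p^{19} = 262144000000000000000000 · 524288/19073486328125 = 36028797018963968/5.
Numerically: E[X] ≈ 7.206e+15.

E[X] = 262144000000000000000000 · (2/5)^{19} = 36028797018963968/5 ≈ 7.206e+15.


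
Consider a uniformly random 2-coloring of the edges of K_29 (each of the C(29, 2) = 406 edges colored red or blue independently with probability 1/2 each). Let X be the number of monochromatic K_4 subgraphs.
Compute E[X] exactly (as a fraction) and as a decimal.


Let X = Σ_S X_S over the C(29, 4) = 23751 subsets S of size 4, where X_S = 1 if the K_4 on S is monochromatic.
For a fixed S, the K_4 on S has C(4, 2) = 6 edges. P[all 6 edges red] = (1/2)^6, and likewise for blue, so P[monochromatic] = 2·(1/2)^6 = 2^{1 − 6} = 1/32.
By linearity: E[X] = C(29, 4) · 2^{1 − 6} = 23751 · 1/32 = 23751/32.
Numerically: E[X] ≈ 742.2188.

E[X] = C(29,4)·2^(1−C(4,2)) = 23751/32 ≈ 742.2188.


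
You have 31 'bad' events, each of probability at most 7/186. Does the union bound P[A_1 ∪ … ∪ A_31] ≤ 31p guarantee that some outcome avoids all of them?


Union bound: P[∪_{i=1}^{31} A_i] ≤ Σ_i P[A_i] ≤ 31·p = 31·(7/186) = 7/6.
Numerically: 7/6 ≈ 1.1667.
Is 7/6 < 1? NO.
Since the bound 7/6 is ≥ 1, the union bound is uninformative here; it does NOT by itself certify existence.

31·p = 7/6 ≈ 1.1667; existence NOT certified by the union bound.


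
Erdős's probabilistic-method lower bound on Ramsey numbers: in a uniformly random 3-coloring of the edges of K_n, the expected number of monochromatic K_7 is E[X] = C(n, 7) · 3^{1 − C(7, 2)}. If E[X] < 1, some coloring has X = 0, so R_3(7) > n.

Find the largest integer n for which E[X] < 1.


We need C(n, 7) · 3^{1 − 21} < 1, i.e. C(n, 7) < 3^{21 − 1} = 3486784401.
Check values of n near the boundary:
  n = 78: C(78, 7) = 2641902120; 2641902120 < 3486784401? YES
  n = 79: C(79, 7) = 2898753715; 2898753715 < 3486784401? YES
  n = 80: C(80, 7) = 3176716400; 3176716400 < 3486784401? YES
  n = 81: C(81, 7) = 3477216600; 3477216600 < 3486784401? YES
  n = 82: C(82, 7) = 3801756816; 3801756816 < 3486784401? NO
  n = 83: C(83, 7) = 4151918628; 4151918628 < 3486784401? NO
  n = 84: C(84, 7) = 4529365776; 4529365776 < 3486784401? NO
The largest n with C(n, 7) < 3486784401 is n = 81 (where E[X] = 42928600/43046721 ≈ 0.997). Hence R_3(7) > 81, i.e. R_3(7) ≥ 82.

Largest n = 81; hence R_3(7) > 81.
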